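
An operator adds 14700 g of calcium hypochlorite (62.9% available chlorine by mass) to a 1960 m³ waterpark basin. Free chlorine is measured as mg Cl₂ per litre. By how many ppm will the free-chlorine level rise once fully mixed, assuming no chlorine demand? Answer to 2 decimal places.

4.72 ppm

Volume: 1960 m³ = 1,960,000 L.
Available chlorine delivered: 14,700 g × 0.629 = 9246 g as Cl₂.
Concentration rise: 9246 g / 1,960,000 L = 4.718 mg/L = 4.72 ppm.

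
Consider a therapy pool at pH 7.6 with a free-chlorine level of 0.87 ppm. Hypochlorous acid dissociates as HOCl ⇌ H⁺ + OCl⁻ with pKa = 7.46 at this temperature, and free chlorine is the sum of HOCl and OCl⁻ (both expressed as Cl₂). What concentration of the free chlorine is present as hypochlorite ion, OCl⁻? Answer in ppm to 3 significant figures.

[OCl⁻]/[HOCl] = 10^(pH − pKa) = 10^(7.6 − 7.46) = 10^0.14 = 1.38.
Fraction as HOCl = 1 / (1 + 1.38) = 0.4201.
OCl⁻ = (1 − 0.4201) × 0.87 ppm = 0.5045 ppm.

0.505 ppm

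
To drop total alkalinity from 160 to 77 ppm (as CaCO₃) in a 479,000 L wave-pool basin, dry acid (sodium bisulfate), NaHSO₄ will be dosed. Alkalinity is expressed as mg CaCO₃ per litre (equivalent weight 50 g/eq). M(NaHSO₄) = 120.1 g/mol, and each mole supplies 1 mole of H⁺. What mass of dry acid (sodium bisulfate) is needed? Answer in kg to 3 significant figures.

95.5 kg

Alkalinity to neutralize: (160 − 77) = 83 mg/L as CaCO₃ × 479,000 L = 39,760 g as CaCO₃.
Equivalents of H⁺ required: 39,760 ÷ 50 g/eq = 795.1 eq = 795.1 mol NaHSO₄.
Mass of NaHSO₄: 795.1 × 120.1 = 95,500 g.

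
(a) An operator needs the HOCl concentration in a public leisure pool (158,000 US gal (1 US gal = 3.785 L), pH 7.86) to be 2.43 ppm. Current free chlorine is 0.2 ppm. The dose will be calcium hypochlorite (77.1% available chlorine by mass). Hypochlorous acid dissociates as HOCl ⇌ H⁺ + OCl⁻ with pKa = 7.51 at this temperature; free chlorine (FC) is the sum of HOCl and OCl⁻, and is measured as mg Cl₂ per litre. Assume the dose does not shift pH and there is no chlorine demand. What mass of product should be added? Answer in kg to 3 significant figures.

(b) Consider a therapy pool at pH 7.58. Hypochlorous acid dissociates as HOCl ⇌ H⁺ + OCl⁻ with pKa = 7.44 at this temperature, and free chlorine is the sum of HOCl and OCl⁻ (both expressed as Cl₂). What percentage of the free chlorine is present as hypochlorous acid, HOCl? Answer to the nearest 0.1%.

(a) 5.95 kg; (b) 42.0%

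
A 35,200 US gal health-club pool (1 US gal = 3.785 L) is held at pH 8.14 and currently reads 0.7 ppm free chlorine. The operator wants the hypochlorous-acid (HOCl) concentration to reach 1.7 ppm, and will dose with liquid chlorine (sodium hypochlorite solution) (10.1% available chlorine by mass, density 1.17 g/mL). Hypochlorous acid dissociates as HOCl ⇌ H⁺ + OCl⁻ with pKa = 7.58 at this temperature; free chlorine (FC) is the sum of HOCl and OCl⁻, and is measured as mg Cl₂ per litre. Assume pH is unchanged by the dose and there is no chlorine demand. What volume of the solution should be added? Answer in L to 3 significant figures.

8.09 L

Volume: 35,200 US gal × 3.785 L/gal = 133,232 L.
[OCl⁻]/[HOCl] = 10^(pH − pKa) = 10^(8.14 − 7.58) = 3.631; fraction as HOCl = 1/(1 + 3.631) = 0.2159.
Free chlorine required for 1.7 ppm HOCl: 1.7 / 0.2159 = 7.872 ppm.
FC to add: 7.872 − 0.7 = 7.172 mg/L as Cl₂.
Cl₂ equivalent: 7.172 mg/L × 133,232 L = 955.6 g.
Product at 10.1% available Cl: 955.6 / 0.101 = 9461 g.
Volume: 9461 g ÷ 1.17 g/mL = 8087 mL.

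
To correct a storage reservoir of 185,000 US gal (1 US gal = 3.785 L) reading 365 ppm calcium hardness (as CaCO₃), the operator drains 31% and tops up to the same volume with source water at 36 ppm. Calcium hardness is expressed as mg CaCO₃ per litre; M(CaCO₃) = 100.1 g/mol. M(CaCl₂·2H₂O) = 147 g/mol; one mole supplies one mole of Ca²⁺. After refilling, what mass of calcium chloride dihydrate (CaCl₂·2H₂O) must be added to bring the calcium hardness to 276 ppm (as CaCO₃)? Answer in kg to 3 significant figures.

13.4 kg

Volume: 185,000 US gal × 3.785 L/gal = 700,225 L.
After draining 31% and refilling: 365 × 0.69 + 36 × 0.31 = 263.01 ppm.
Deficit to target: 276 − 263.01 = 12.99 mg/L.
As CaCO₃: 12.99 mg/L × 700,225 L = 9096 g; ÷ 100.1 = 90.87 mol Ca²⁺.
Mass: 90.87 × 147 = 13,360 g.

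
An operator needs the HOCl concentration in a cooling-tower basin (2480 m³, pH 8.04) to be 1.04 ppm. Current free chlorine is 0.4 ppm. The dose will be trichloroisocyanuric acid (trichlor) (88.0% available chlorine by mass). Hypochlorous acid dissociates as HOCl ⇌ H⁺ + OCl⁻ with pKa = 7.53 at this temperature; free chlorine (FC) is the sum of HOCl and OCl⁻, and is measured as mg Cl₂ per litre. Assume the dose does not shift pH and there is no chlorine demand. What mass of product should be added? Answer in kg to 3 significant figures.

Volume: 2480 m³ = 2,480,000 L.
[OCl⁻]/[HOCl] = 10^(pH − pKa) = 10^(8.04 − 7.53) = 3.236; fraction as HOCl = 1/(1 + 3.236) = 0.2361.
Free chlorine required for 1.04 ppm HOCl: 1.04 / 0.2361 = 4.405 ppm.
FC to add: 4.405 − 0.4 = 4.005 mg/L as Cl₂.
Cl₂ equivalent: 4.005 mg/L × 2,480,000 L = 9933 g.
Product at 88.0% available Cl: 9933 / 0.88 = 11,290 g.

11.3 kg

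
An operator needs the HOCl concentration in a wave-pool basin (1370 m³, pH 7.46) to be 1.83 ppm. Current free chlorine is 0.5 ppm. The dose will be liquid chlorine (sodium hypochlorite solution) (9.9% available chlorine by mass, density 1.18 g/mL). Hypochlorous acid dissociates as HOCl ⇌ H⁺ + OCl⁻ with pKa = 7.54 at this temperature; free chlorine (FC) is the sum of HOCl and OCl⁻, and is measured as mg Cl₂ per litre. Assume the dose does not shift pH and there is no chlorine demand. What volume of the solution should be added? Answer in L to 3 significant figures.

33.4 L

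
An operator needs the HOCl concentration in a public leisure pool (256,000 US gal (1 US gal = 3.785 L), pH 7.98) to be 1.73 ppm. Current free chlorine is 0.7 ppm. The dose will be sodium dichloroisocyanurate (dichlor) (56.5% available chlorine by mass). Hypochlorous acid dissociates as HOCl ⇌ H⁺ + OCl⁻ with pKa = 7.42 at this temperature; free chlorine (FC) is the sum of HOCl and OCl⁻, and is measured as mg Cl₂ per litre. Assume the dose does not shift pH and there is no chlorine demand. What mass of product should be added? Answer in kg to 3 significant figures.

Volume: 256,000 US gal × 3.785 L/gal = 968,960 L.
[OCl⁻]/[HOCl] = 10^(pH − pKa) = 10^(7.98 − 7.42) = 3.631; fraction as HOCl = 1/(1 + 3.631) = 0.2159.
Free chlorine required for 1.73 ppm HOCl: 1.73 / 0.2159 = 8.011 ppm.
FC to add: 8.011 − 0.7 = 7.311 mg/L as Cl₂.
Cl₂ equivalent: 7.311 mg/L × 968,960 L = 7084 g.
Product at 56.5% available Cl: 7084 / 0.565 = 12,540 g.

12.5 kg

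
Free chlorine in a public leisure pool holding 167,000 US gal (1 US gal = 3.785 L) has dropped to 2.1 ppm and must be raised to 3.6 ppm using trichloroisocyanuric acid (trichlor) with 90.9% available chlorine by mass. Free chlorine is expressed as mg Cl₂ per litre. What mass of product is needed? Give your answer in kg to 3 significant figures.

1.04 kg

Volume: 167,000 US gal × 3.785 L/gal = 632,095 L.
Chlorine deficit: 3.6 − 2.1 = 1.5 ppm = 1.5 mg/L as Cl₂.
Cl₂ equivalent needed: 1.5 mg/L × 632,095 L = 948,100 mg = 948.1 g.
Product at 90.9% available chlorine: 948.1 / 0.909 = 1043 g.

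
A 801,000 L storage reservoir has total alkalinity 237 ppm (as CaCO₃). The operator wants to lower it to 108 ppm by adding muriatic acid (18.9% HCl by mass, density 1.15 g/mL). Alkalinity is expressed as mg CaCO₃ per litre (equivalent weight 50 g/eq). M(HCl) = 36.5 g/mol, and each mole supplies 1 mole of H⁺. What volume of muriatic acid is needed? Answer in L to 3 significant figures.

347 L

Alkalinity to neutralize: (237 − 108) = 129 mg/L as CaCO₃ × 801,000 L = 103,300 g as CaCO₃.
Equivalents of H⁺ required: 103,300 ÷ 50 g/eq = 2067 eq = 2067 mol HCl.
Mass of HCl: 2067 × 36.5 = 75,430 g.
Mass of 18.9% solution: 75,430 / 0.189 = 399,100 g.
Volume: 399,100 g ÷ 1.15 g/mL = 347,000 mL.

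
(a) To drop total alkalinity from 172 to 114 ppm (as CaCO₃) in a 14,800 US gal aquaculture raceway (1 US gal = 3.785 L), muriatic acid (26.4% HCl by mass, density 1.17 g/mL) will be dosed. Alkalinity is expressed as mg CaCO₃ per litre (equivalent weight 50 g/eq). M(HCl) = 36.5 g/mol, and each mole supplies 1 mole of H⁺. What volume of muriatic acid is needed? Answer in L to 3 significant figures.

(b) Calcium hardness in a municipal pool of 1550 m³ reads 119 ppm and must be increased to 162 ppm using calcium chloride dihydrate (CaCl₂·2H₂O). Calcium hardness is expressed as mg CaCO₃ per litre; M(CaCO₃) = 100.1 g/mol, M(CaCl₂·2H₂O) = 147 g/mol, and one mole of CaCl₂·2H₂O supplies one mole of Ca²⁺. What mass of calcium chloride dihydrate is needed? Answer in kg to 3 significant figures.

(a) 7.68 L; (b) 97.9 kg

(a) Volume: 14,800 US gal × 3.785 L/gal = 56,018 L.
(a) Alkalinity to neutralize: (172 − 114) = 58 mg/L as CaCO₃ × 56,018 L = 3249 g as CaCO₃.
(a) Equivalents of H⁺ required: 3249 ÷ 50 g/eq = 64.98 eq = 64.98 mol HCl.
(a) Mass of HCl: 64.98 × 36.5 = 2372 g.
(a) Mass of 26.4% solution: 2372 / 0.264 = 8984 g.
(a) Volume: 8984 g ÷ 1.17 g/mL = 7679 mL.

(b) Volume: 1550 m³ = 1,550,000 L.
(b) Hardness to add: (162 − 119) = 43 mg/L as CaCO₃ × 1,550,000 L = 66,650 g as CaCO₃.
(b) Moles of Ca²⁺ (1 mol Ca²⁺ ≡ 1 mol CaCO₃): 66,650 / 100.1 g/mol = 665.8 mol.
(b) Mass of CaCl₂·2H₂O: 665.8 × 147 = 97,880 g.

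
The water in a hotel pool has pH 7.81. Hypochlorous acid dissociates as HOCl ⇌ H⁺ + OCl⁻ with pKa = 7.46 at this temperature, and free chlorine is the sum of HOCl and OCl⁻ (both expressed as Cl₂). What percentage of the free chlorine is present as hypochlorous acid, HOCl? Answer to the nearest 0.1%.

[OCl⁻]/[HOCl] = 10^(pH − pKa) = 10^(7.81 − 7.46) = 10^0.35 = 2.239.
Fraction as HOCl = 1 / (1 + 2.239) = 0.3088.

30.9%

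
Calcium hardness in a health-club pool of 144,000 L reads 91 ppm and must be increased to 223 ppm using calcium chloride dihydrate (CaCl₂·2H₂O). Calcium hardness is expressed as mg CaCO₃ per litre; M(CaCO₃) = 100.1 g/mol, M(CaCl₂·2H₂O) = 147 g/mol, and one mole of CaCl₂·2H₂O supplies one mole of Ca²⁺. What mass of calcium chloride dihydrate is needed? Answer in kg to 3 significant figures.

Hardness to add: (223 − 91) = 132 mg/L as CaCO₃ × 144,000 L = 19,010 g as CaCO₃.
Moles of Ca²⁺ (1 mol Ca²⁺ ≡ 1 mol CaCO₃): 19,010 / 100.1 g/mol = 189.9 mol.
Mass of CaCl₂·2H₂O: 189.9 × 147 = 27,910 g.

27.9 kg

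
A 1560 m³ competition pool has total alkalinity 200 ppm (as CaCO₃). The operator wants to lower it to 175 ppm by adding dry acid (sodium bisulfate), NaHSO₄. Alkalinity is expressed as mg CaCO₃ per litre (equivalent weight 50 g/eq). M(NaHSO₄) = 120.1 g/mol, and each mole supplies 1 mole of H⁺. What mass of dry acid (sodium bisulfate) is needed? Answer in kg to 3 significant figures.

93.7 kg

Volume: 1560 m³ = 1,560,000 L.
Alkalinity to neutralize: (200 − 175) = 25 mg/L as CaCO₃ × 1,560,000 L = 39,000 g as CaCO₃.
Equivalents of H⁺ required: 39,000 ÷ 50 g/eq = 780 eq = 780 mol NaHSO₄.
Mass of NaHSO₄: 780 × 120.1 = 93,680 g.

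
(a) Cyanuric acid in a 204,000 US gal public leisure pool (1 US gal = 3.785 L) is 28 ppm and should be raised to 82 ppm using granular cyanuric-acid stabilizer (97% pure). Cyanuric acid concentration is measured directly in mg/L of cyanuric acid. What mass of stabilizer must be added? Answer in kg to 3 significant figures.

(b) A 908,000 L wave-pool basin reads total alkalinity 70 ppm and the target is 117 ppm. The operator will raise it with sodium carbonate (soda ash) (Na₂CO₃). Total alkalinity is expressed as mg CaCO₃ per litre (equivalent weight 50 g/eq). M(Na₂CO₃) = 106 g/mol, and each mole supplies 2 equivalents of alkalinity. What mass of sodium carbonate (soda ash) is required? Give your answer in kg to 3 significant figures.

(a) Volume: 204,000 US gal × 3.785 L/gal = 772,140 L.
(a) CYA to add: (82 − 28) = 54 mg/L × 772,140 L = 41,700 g cyanuric acid.
(a) At 97% purity: 41,700 / 0.97 = 42,990 g product.

(b) Alkalinity to add: (117 − 70) = 47 mg/L as CaCO₃ × 908,000 L = 42,680 g as CaCO₃.
(b) Equivalents: 42,680 g ÷ 50 g/eq = 853.5 eq.
(b) Each mole of Na₂CO₃ supplies 2 eq, so 853.5 / 2 = 426.8 mol.
(b) Mass: 426.8 mol × 106 g/mol = 45,240 g.

(a) 43.0 kg; (b) 45.2 kg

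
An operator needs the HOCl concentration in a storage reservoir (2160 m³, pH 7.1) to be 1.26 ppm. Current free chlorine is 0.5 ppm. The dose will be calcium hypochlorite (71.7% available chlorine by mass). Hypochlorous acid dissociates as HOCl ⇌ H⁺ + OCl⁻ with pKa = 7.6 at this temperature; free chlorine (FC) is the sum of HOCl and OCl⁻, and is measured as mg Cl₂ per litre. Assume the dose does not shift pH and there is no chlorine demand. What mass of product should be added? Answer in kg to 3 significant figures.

Volume: 2160 m³ = 2,160,000 L.
[OCl⁻]/[HOCl] = 10^(pH − pKa) = 10^(7.1 − 7.6) = 0.3162; fraction as HOCl = 1/(1 + 0.3162) = 0.7597.
Free chlorine required for 1.26 ppm HOCl: 1.26 / 0.7597 = 1.658 ppm.
FC to add: 1.658 − 0.5 = 1.158 mg/L as Cl₂.
Cl₂ equivalent: 1.158 mg/L × 2,160,000 L = 2502 g.
Product at 71.7% available Cl: 2502 / 0.717 = 3490 g.

3.49 kg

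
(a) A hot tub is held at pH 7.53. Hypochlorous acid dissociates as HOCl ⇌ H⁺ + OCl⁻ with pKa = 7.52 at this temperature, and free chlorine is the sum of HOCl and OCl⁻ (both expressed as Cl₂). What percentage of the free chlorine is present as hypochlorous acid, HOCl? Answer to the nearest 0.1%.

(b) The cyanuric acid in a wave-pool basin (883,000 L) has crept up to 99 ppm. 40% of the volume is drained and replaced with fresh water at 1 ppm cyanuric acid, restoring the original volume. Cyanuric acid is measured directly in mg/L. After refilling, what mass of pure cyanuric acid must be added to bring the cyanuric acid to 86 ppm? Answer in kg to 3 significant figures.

(a) 49.4%; (b) 23.1 kg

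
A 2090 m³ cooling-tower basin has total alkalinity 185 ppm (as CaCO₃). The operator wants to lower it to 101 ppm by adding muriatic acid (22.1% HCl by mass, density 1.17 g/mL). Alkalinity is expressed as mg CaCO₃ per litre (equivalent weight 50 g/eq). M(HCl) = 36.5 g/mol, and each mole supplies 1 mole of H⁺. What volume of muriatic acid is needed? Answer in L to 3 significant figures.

Volume: 2090 m³ = 2,090,000 L.
Alkalinity to neutralize: (185 − 101) = 84 mg/L as CaCO₃ × 2,090,000 L = 175,600 g as CaCO₃.
Equivalents of H⁺ required: 175,600 ÷ 50 g/eq = 3511 eq = 3511 mol HCl.
Mass of HCl: 3511 × 36.5 = 128,200 g.
Mass of 22.1% solution: 128,200 / 0.221 = 579,900 g.
Volume: 579,900 g ÷ 1.17 g/mL = 495,600 mL.

496 L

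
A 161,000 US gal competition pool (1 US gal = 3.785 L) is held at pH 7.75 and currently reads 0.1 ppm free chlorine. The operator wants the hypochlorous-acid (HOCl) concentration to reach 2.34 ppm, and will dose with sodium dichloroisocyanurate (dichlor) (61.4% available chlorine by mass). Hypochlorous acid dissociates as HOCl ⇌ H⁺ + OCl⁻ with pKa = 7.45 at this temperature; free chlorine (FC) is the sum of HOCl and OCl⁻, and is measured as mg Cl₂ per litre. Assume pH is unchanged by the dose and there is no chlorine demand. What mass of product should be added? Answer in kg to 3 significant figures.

Volume: 161,000 US gal × 3.785 L/gal = 609,385 L.
[OCl⁻]/[HOCl] = 10^(pH − pKa) = 10^(7.75 − 7.45) = 1.995; fraction as HOCl = 1/(1 + 1.995) = 0.3339.
Free chlorine required for 2.34 ppm HOCl: 2.34 / 0.3339 = 7.009 ppm.
FC to add: 7.009 − 0.1 = 6.909 mg/L as Cl₂.
Cl₂ equivalent: 6.909 mg/L × 609,385 L = 4210 g.
Product at 61.4% available Cl: 4210 / 0.614 = 6857 g.

6.86 kg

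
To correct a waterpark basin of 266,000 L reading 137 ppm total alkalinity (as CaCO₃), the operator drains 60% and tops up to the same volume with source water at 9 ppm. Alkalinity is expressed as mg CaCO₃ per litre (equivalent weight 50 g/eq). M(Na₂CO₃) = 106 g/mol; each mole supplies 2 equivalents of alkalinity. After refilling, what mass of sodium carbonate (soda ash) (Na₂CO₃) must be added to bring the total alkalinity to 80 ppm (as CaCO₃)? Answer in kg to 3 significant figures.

After draining 60% and refilling: 137 × 0.40 + 9 × 0.60 = 60.2 ppm.
Deficit to target: 80 − 60.2 = 19.8 mg/L.
As CaCO₃: 19.8 mg/L × 266,000 L = 5267 g; ÷ 50 g/eq ÷ 2 = 52.67 mol Na₂CO₃.
Mass: 52.67 × 106 = 5583 g.

5.58 kg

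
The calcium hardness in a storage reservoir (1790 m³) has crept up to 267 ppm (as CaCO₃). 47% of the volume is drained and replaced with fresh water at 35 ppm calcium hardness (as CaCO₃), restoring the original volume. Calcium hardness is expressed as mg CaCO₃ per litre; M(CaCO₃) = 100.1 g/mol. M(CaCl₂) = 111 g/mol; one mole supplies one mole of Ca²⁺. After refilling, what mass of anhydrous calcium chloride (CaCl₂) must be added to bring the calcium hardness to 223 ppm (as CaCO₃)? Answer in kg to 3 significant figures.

Volume: 1790 m³ = 1,790,000 L.
After draining 47% and refilling: 267 × 0.53 + 35 × 0.47 = 157.96 ppm.
Deficit to target: 223 − 157.96 = 65.04 mg/L.
As CaCO₃: 65.04 mg/L × 1,790,000 L = 116,400 g; ÷ 100.1 = 1163 mol Ca²⁺.
Mass: 1163 × 111 = 129,100 g.

129 kg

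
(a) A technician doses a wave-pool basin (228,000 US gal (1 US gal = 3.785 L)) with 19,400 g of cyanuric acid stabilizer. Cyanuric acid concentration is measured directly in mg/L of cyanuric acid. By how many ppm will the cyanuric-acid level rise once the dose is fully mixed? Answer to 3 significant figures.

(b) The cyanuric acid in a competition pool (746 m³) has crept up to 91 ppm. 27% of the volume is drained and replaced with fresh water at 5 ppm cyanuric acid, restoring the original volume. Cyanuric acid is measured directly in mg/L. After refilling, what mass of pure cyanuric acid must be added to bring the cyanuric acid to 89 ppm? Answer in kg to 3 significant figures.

(a) 22.5 ppm; (b) 15.8 kg

(a) Volume: 228,000 US gal × 3.785 L/gal = 862,980 L.
(a) Rise: 19,400 g / 862,980 L × 1000 = 22.48 mg/L.

(b) Volume: 746 m³ = 746,000 L.
(b) After draining 27% and refilling: 91 × 0.73 + 5 × 0.27 = 67.78 ppm.
(b) Deficit to target: 89 − 67.78 = 21.22 mg/L.
(b) Mass: 21.22 mg/L × 746,000 L = 15,830 g cyanuric acid.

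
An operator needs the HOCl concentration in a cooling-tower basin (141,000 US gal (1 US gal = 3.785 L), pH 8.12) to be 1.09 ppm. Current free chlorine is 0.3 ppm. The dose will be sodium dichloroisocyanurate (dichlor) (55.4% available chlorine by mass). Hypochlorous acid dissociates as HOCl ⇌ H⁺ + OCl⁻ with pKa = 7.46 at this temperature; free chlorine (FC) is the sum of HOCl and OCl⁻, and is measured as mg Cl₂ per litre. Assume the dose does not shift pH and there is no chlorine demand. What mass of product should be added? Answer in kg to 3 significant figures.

5.56 kg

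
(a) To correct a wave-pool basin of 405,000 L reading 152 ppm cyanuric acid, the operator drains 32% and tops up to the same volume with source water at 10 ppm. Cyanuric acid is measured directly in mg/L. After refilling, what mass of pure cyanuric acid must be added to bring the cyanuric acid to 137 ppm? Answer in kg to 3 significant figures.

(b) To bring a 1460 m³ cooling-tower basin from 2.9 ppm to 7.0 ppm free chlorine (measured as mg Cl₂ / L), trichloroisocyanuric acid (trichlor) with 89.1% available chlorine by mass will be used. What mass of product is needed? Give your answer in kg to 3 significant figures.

(a) After draining 32% and refilling: 152 × 0.68 + 10 × 0.32 = 106.56 ppm.
(a) Deficit to target: 137 − 106.56 = 30.44 mg/L.
(a) Mass: 30.44 mg/L × 405,000 L = 12,330 g cyanuric acid.

(b) Volume: 1460 m³ = 1,460,000 L.
(b) Chlorine deficit: 7.0 − 2.9 = 4.1 ppm = 4.1 mg/L as Cl₂.
(b) Cl₂ equivalent needed: 4.1 mg/L × 1,460,000 L = 5,986,000 mg = 5986 g.
(b) Product at 89.1% available chlorine: 5986 / 0.891 = 6718 g.

(a) 12.3 kg; (b) 6.72 kg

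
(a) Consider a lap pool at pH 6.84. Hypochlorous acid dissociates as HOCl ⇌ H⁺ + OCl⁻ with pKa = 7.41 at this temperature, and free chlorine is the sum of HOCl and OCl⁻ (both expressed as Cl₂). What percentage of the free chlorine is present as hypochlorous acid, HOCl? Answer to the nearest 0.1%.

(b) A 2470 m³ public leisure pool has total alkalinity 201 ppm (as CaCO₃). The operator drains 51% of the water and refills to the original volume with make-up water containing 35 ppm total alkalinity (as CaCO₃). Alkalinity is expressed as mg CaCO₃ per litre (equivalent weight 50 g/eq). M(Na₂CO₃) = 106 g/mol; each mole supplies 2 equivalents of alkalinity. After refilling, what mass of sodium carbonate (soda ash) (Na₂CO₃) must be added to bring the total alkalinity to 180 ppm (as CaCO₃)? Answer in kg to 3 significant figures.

(a) 78.8%; (b) 167 kg

(a) [OCl⁻]/[HOCl] = 10^(pH − pKa) = 10^(6.84 − 7.41) = 10^-0.57 = 0.2692.
(a) Fraction as HOCl = 1 / (1 + 0.2692) = 0.7879.

(b) Volume: 2470 m³ = 2,470,000 L.
(b) After draining 51% and refilling: 201 × 0.49 + 35 × 0.51 = 116.34 ppm.
(b) Deficit to target: 180 − 116.34 = 63.66 mg/L.
(b) As CaCO₃: 63.66 mg/L × 2,470,000 L = 157,200 g; ÷ 50 g/eq ÷ 2 = 1572 mol Na₂CO₃.
(b) Mass: 1572 × 106 = 166,700 g.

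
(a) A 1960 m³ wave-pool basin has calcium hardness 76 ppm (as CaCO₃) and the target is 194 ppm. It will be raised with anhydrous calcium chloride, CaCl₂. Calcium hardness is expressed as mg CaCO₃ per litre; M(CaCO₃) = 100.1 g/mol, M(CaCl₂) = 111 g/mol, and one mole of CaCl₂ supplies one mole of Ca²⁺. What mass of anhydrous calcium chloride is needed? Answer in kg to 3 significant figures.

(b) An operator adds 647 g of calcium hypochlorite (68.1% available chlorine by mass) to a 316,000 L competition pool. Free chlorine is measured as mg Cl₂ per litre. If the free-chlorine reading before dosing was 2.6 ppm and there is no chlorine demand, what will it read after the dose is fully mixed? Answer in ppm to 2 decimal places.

(a) Volume: 1960 m³ = 1,960,000 L.
(a) Hardness to add: (194 − 76) = 118 mg/L as CaCO₃ × 1,960,000 L = 231,300 g as CaCO₃.
(a) Moles of Ca²⁺ (1 mol Ca²⁺ ≡ 1 mol CaCO₃): 231,300 / 100.1 g/mol = 2310 mol.
(a) Mass of CaCl₂: 2310 × 111 = 256,500 g.

(b) Available chlorine delivered: 647 g × 0.681 = 440.6 g as Cl₂.
(b) Concentration rise: 440.6 g / 316,000 L = 1.394 mg/L = 1.39 ppm.
(b) Final FC: 2.6 + 1.39 = 3.99 ppm.

(a) 256 kg; (b) 3.99 ppm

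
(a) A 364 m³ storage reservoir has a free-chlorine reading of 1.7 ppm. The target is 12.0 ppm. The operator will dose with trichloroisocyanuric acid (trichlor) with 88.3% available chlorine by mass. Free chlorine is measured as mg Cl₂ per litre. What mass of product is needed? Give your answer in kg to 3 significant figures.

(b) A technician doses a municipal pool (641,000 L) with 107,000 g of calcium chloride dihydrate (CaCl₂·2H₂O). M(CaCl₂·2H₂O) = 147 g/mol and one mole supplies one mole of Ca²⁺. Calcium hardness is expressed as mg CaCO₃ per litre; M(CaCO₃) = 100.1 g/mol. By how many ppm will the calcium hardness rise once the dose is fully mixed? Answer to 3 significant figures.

(a) Volume: 364 m³ = 364,000 L.
(a) Chlorine deficit: 12.0 − 1.7 = 10.3 ppm = 10.3 mg/L as Cl₂.
(a) Cl₂ equivalent needed: 10.3 mg/L × 364,000 L = 3,749,000 mg = 3749 g.
(a) Product at 88.3% available chlorine: 3749 / 0.883 = 4246 g.

(b) Moles of Ca²⁺: 107,000 g ÷ 147 g/mol = 727.9 mol.
(b) As CaCO₃: 727.9 mol × 100.1 g/mol = 72,860 g.
(b) Rise: 72,860 g / 641,000 L × 1000 = 113.7 mg/L.

(a) 4.25 kg; (b) 114 ppm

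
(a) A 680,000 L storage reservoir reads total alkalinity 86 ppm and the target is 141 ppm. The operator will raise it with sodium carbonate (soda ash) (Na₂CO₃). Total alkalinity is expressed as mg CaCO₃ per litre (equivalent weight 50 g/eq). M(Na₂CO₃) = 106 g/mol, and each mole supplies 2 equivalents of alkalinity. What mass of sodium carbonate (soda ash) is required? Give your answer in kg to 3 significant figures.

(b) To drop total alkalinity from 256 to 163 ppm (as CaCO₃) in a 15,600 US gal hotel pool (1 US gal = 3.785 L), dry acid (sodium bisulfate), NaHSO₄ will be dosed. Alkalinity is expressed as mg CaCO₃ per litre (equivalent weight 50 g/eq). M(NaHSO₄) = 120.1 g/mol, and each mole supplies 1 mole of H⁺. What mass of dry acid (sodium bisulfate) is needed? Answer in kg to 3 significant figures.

(a) 39.6 kg; (b) 13.2 kg

(a) Alkalinity to add: (141 − 86) = 55 mg/L as CaCO₃ × 680,000 L = 37,400 g as CaCO₃.
(a) Equivalents: 37,400 g ÷ 50 g/eq = 748 eq.
(a) Each mole of Na₂CO₃ supplies 2 eq, so 748 / 2 = 374 mol.
(a) Mass: 374 mol × 106 g/mol = 39,640 g.

(b) Volume: 15,600 US gal × 3.785 L/gal = 59,046 L.
(b) Alkalinity to neutralize: (256 − 163) = 93 mg/L as CaCO₃ × 59,046 L = 5491 g as CaCO₃.
(b) Equivalents of H⁺ required: 5491 ÷ 50 g/eq = 109.8 eq = 109.8 mol NaHSO₄.
(b) Mass of NaHSO₄: 109.8 × 120.1 = 13,190 g.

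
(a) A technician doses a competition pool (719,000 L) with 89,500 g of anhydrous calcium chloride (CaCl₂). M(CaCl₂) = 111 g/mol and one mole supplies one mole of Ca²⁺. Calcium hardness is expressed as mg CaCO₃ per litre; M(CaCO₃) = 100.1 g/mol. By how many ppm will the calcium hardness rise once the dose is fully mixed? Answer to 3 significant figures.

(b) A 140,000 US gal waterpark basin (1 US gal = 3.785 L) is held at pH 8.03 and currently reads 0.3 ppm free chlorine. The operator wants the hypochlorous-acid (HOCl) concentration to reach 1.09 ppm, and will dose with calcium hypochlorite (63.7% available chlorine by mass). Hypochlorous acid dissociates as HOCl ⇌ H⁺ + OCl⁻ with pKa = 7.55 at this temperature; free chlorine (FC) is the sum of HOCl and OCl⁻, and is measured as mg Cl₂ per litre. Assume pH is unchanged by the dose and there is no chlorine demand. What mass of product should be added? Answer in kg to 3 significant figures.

(a) 112 ppm; (b) 3.40 kg

(a) Moles of Ca²⁺: 89,500 g ÷ 111 g/mol = 806.3 mol.
(a) As CaCO₃: 806.3 mol × 100.1 g/mol = 80,710 g.
(a) Rise: 80,710 g / 719,000 L × 1000 = 112.3 mg/L.

(b) Volume: 140,000 US gal × 3.785 L/gal = 529,900 L.
(b) [OCl⁻]/[HOCl] = 10^(pH − pKa) = 10^(8.03 − 7.55) = 3.02; fraction as HOCl = 1/(1 + 3.02) = 0.2488.
(b) Free chlorine required for 1.09 ppm HOCl: 1.09 / 0.2488 = 4.382 ppm.
(b) FC to add: 4.382 − 0.3 = 4.082 mg/L as Cl₂.
(b) Cl₂ equivalent: 4.082 mg/L × 529,900 L = 2163 g.
(b) Product at 63.7% available Cl: 2163 / 0.637 = 3395 g.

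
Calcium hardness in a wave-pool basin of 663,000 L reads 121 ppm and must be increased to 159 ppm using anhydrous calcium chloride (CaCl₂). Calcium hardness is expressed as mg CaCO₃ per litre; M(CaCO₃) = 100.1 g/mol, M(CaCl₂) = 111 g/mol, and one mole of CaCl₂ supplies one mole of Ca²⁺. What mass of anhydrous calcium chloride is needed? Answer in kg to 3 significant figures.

27.9 kg

Hardness to add: (159 − 121) = 38 mg/L as CaCO₃ × 663,000 L = 25,190 g as CaCO₃.
Moles of Ca²⁺ (1 mol Ca²⁺ ≡ 1 mol CaCO₃): 25,190 / 100.1 g/mol = 251.7 mol.
Mass of CaCl₂: 251.7 × 111 = 27,940 g.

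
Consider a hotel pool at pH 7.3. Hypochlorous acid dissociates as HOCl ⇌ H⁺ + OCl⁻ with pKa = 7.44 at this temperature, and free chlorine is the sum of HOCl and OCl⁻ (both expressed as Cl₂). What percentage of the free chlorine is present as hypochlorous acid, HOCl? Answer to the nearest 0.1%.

[OCl⁻]/[HOCl] = 10^(pH − pKa) = 10^(7.3 − 7.44) = 10^-0.14 = 0.7244.
Fraction as HOCl = 1 / (1 + 0.7244) = 0.5799.

58.0%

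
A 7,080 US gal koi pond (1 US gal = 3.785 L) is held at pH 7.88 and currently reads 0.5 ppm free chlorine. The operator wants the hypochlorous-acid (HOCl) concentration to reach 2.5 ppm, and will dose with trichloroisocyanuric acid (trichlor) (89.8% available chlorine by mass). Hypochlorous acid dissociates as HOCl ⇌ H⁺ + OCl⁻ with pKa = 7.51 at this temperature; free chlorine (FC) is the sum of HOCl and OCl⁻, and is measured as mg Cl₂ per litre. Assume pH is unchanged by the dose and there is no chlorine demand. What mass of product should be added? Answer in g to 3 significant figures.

235 g

Volume: 7,080 US gal × 3.785 L/gal = 26,798 L.
[OCl⁻]/[HOCl] = 10^(pH − pKa) = 10^(7.88 − 7.51) = 2.344; fraction as HOCl = 1/(1 + 2.344) = 0.299.
Free chlorine required for 2.5 ppm HOCl: 2.5 / 0.299 = 8.361 ppm.
FC to add: 8.361 − 0.5 = 7.861 mg/L as Cl₂.
Cl₂ equivalent: 7.861 mg/L × 26,798 L = 210.6 g.
Product at 89.8% available Cl: 210.6 / 0.898 = 234.6 g.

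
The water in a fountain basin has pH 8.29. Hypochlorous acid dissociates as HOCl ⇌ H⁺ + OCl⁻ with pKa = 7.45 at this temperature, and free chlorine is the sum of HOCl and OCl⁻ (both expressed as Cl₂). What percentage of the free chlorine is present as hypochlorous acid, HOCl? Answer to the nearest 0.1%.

[OCl⁻]/[HOCl] = 10^(pH − pKa) = 10^(8.29 − 7.45) = 10^0.84 = 6.918.
Fraction as HOCl = 1 / (1 + 6.918) = 0.1263.

12.6%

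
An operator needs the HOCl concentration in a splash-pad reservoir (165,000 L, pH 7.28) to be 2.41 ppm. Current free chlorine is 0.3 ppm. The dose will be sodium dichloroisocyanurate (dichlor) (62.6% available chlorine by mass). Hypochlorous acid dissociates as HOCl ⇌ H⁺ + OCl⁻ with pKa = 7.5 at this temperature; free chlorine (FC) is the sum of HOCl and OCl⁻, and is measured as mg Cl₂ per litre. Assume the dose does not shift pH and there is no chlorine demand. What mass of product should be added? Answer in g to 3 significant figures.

939 g

[OCl⁻]/[HOCl] = 10^(pH − pKa) = 10^(7.28 − 7.5) = 0.6026; fraction as HOCl = 1/(1 + 0.6026) = 0.624.
Free chlorine required for 2.41 ppm HOCl: 2.41 / 0.624 = 3.862 ppm.
FC to add: 3.862 − 0.3 = 3.562 mg/L as Cl₂.
Cl₂ equivalent: 3.562 mg/L × 165,000 L = 587.8 g.
Product at 62.6% available Cl: 587.8 / 0.626 = 938.9 g.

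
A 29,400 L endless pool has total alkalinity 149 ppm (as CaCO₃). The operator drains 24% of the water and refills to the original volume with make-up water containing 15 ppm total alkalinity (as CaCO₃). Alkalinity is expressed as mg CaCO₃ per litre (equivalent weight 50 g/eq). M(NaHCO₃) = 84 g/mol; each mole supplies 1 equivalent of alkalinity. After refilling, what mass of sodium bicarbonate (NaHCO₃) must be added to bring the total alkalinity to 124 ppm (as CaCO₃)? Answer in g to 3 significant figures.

354 g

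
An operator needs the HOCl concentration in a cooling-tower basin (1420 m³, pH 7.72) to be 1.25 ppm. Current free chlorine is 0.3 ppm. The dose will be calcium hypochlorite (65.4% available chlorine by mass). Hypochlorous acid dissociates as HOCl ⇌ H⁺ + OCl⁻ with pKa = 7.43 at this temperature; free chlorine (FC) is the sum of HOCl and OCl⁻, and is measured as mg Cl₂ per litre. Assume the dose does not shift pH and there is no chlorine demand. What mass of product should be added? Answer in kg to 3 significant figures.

7.35 kg

Volume: 1420 m³ = 1,420,000 L.
[OCl⁻]/[HOCl] = 10^(pH − pKa) = 10^(7.72 − 7.43) = 1.95; fraction as HOCl = 1/(1 + 1.95) = 0.339.
Free chlorine required for 1.25 ppm HOCl: 1.25 / 0.339 = 3.687 ppm.
FC to add: 3.687 − 0.3 = 3.387 mg/L as Cl₂.
Cl₂ equivalent: 3.387 mg/L × 1,420,000 L = 4810 g.
Product at 65.4% available Cl: 4810 / 0.654 = 7355 g.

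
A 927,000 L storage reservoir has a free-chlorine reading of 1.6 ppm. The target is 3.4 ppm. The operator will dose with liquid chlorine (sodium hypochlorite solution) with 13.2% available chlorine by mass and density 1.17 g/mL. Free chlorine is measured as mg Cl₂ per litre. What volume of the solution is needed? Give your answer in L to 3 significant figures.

Chlorine deficit: 3.4 − 1.6 = 1.8 ppm = 1.8 mg/L as Cl₂.
Cl₂ equivalent needed: 1.8 mg/L × 927,000 L = 1,669,000 mg = 1669 g.
Product at 13.2% available chlorine: 1669 / 0.132 = 12,640 g.
Volume at density 1.17 g/mL: 12,640 g ÷ 1.17 g/mL = 10,800 mL.

10.8 L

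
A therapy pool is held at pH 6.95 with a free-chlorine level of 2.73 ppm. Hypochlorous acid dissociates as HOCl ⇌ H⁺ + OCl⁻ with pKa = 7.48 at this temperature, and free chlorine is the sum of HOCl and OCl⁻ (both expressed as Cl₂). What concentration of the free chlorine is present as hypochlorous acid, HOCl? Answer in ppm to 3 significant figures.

[OCl⁻]/[HOCl] = 10^(pH − pKa) = 10^(6.95 − 7.48) = 10^-0.53 = 0.2951.
Fraction as HOCl = 1 / (1 + 0.2951) = 0.7721.
HOCl = 0.7721 × 2.73 ppm = 2.108 ppm.

2.11 ppm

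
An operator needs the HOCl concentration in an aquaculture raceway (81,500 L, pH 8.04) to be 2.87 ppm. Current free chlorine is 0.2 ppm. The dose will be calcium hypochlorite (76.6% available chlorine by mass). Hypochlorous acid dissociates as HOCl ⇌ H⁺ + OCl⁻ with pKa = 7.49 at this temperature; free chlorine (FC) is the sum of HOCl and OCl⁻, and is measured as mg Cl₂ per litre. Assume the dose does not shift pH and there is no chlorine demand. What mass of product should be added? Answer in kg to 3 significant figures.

[OCl⁻]/[HOCl] = 10^(pH − pKa) = 10^(8.04 − 7.49) = 3.548; fraction as HOCl = 1/(1 + 3.548) = 0.2199.
Free chlorine required for 2.87 ppm HOCl: 2.87 / 0.2199 = 13.05 ppm.
FC to add: 13.05 − 0.2 = 12.85 mg/L as Cl₂.
Cl₂ equivalent: 12.85 mg/L × 81,500 L = 1048 g.
Product at 76.6% available Cl: 1048 / 0.766 = 1368 g.

1.37 kg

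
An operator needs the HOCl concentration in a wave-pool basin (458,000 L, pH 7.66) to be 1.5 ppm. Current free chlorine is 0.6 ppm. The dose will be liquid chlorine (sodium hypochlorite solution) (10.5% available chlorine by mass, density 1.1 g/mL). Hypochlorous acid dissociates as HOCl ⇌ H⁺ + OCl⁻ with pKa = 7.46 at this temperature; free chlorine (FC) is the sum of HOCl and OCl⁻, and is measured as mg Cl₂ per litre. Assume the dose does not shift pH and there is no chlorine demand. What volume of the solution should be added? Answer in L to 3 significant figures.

13.0 L

[OCl⁻]/[HOCl] = 10^(pH − pKa) = 10^(7.66 − 7.46) = 1.585; fraction as HOCl = 1/(1 + 1.585) = 0.3869.
Free chlorine required for 1.5 ppm HOCl: 1.5 / 0.3869 = 3.877 ppm.
FC to add: 3.877 − 0.6 = 3.277 mg/L as Cl₂.
Cl₂ equivalent: 3.277 mg/L × 458,000 L = 1501 g.
Product at 10.5% available Cl: 1501 / 0.105 = 14,300 g.
Volume: 14,300 g ÷ 1.1 g/mL = 13,000 mL.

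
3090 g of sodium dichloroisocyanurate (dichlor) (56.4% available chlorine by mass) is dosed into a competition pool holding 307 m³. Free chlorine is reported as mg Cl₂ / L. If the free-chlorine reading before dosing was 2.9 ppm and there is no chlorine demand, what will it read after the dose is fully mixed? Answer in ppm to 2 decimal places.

8.58 ppm

Volume: 307 m³ = 307,000 L.
Available chlorine delivered: 3090 g × 0.564 = 1743 g as Cl₂.
Concentration rise: 1743 g / 307,000 L = 5.677 mg/L = 5.68 ppm.
Final FC: 2.9 + 5.68 = 8.58 ppm.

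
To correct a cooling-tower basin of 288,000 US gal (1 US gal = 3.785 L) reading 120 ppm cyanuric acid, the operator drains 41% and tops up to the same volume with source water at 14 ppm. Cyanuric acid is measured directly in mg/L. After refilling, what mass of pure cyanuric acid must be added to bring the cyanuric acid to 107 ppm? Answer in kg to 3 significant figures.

Volume: 288,000 US gal × 3.785 L/gal = 1,090,080 L.
After draining 41% and refilling: 120 × 0.59 + 14 × 0.41 = 76.54 ppm.
Deficit to target: 107 − 76.54 = 30.46 mg/L.
Mass: 30.46 mg/L × 1,090,080 L = 33,200 g cyanuric acid.

33.2 kg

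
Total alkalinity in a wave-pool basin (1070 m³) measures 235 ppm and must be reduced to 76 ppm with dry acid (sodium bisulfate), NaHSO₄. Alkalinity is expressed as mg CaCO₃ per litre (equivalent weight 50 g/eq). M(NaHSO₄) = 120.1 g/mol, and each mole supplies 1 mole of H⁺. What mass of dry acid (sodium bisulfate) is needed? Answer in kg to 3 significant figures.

Volume: 1070 m³ = 1,070,000 L.
Alkalinity to neutralize: (235 − 76) = 159 mg/L as CaCO₃ × 1,070,000 L = 170,100 g as CaCO₃.
Equivalents of H⁺ required: 170,100 ÷ 50 g/eq = 3403 eq = 3403 mol NaHSO₄.
Mass of NaHSO₄: 3403 × 120.1 = 408,700 g.

409 kg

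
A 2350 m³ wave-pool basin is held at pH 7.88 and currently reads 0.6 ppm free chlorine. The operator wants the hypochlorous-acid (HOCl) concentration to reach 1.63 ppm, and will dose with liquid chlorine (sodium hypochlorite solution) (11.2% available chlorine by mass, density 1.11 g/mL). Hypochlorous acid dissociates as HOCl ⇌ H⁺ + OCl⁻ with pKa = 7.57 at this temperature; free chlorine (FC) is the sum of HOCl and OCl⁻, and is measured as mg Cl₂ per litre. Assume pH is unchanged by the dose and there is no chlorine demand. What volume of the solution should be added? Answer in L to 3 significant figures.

82.4 L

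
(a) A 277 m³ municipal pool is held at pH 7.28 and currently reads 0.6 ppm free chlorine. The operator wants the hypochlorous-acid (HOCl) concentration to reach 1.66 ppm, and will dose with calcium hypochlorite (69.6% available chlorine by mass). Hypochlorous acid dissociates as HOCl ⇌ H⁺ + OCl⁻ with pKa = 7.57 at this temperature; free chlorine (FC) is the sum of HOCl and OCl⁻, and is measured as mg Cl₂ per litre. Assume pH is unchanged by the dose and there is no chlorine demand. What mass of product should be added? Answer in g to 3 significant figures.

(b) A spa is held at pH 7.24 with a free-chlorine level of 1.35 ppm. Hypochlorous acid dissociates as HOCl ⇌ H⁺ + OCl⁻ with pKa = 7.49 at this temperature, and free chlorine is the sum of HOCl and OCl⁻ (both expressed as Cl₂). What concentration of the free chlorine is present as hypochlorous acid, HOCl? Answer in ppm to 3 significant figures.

(a) 761 g; (b) 0.864 ppm

(a) Volume: 277 m³ = 277,000 L.
(a) [OCl⁻]/[HOCl] = 10^(pH − pKa) = 10^(7.28 − 7.57) = 0.5129; fraction as HOCl = 1/(1 + 0.5129) = 0.661.
(a) Free chlorine required for 1.66 ppm HOCl: 1.66 / 0.661 = 2.511 ppm.
(a) FC to add: 2.511 − 0.6 = 1.911 mg/L as Cl₂.
(a) Cl₂ equivalent: 1.911 mg/L × 277,000 L = 529.4 g.
(a) Product at 69.6% available Cl: 529.4 / 0.696 = 760.7 g.

(b) [OCl⁻]/[HOCl] = 10^(pH − pKa) = 10^(7.24 − 7.49) = 10^-0.25 = 0.5623.
(b) Fraction as HOCl = 1 / (1 + 0.5623) = 0.6401.
(b) HOCl = 0.6401 × 1.35 ppm = 0.8641 ppm.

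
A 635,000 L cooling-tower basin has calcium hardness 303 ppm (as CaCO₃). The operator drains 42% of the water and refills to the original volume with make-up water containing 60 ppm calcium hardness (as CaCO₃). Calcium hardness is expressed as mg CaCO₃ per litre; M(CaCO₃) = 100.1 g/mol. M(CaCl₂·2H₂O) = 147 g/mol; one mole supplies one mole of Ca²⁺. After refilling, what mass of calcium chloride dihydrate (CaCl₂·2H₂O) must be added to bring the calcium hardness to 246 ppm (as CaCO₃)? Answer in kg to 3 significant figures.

42.0 kg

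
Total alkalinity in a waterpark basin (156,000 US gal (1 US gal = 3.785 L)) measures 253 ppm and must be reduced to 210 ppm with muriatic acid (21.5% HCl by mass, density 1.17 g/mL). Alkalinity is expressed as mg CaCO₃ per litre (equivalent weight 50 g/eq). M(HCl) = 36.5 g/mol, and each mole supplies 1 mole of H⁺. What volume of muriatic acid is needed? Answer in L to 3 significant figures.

73.7 L

Volume: 156,000 US gal × 3.785 L/gal = 590,460 L.
Alkalinity to neutralize: (253 − 210) = 43 mg/L as CaCO₃ × 590,460 L = 25,390 g as CaCO₃.
Equivalents of H⁺ required: 25,390 ÷ 50 g/eq = 507.8 eq = 507.8 mol HCl.
Mass of HCl: 507.8 × 36.5 = 18,530 g.
Mass of 21.5% solution: 18,530 / 0.215 = 86,210 g.
Volume: 86,210 g ÷ 1.17 g/mL = 73,680 mL.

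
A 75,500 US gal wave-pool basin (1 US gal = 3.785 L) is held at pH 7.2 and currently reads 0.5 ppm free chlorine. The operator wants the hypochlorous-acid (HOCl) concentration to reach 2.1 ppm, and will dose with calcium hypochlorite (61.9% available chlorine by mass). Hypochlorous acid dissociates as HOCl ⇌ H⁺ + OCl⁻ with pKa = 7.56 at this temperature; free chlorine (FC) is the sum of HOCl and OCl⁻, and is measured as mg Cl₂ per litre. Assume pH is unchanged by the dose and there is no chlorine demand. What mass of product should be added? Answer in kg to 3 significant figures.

Volume: 75,500 US gal × 3.785 L/gal = 285,768 L.
[OCl⁻]/[HOCl] = 10^(pH − pKa) = 10^(7.2 − 7.56) = 0.4365; fraction as HOCl = 1/(1 + 0.4365) = 0.6961.
Free chlorine required for 2.1 ppm HOCl: 2.1 / 0.6961 = 3.017 ppm.
FC to add: 3.017 − 0.5 = 2.517 mg/L as Cl₂.
Cl₂ equivalent: 2.517 mg/L × 285,768 L = 719.2 g.
Product at 61.9% available Cl: 719.2 / 0.619 = 1162 g.

1.16 kg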